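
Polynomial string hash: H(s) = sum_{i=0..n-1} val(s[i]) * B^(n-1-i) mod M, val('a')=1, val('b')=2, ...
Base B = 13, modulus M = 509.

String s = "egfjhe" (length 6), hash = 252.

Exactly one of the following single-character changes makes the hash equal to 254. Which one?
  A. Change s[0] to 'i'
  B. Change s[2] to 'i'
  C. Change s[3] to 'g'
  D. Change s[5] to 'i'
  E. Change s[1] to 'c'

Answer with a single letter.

Answer: C

Derivation:
Option A: s[0]='e'->'i', delta=(9-5)*13^5 mod 509 = 419, hash=252+419 mod 509 = 162
Option B: s[2]='f'->'i', delta=(9-6)*13^3 mod 509 = 483, hash=252+483 mod 509 = 226
Option C: s[3]='j'->'g', delta=(7-10)*13^2 mod 509 = 2, hash=252+2 mod 509 = 254 <-- target
Option D: s[5]='e'->'i', delta=(9-5)*13^0 mod 509 = 4, hash=252+4 mod 509 = 256
Option E: s[1]='g'->'c', delta=(3-7)*13^4 mod 509 = 281, hash=252+281 mod 509 = 24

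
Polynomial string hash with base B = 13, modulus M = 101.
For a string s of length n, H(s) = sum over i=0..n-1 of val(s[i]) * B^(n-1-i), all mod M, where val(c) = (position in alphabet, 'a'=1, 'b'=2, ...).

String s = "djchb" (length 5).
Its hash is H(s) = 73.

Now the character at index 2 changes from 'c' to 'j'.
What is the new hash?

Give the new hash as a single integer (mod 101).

val('c') = 3, val('j') = 10
Position k = 2, exponent = n-1-k = 2
B^2 mod M = 13^2 mod 101 = 68
Delta = (10 - 3) * 68 mod 101 = 72
New hash = (73 + 72) mod 101 = 44

Answer: 44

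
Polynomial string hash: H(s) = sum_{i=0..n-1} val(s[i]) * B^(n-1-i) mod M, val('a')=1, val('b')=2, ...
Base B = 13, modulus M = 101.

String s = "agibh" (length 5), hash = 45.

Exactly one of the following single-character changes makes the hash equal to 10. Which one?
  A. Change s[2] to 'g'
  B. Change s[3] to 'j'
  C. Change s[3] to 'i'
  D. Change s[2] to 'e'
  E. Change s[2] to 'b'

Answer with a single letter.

Option A: s[2]='i'->'g', delta=(7-9)*13^2 mod 101 = 66, hash=45+66 mod 101 = 10 <-- target
Option B: s[3]='b'->'j', delta=(10-2)*13^1 mod 101 = 3, hash=45+3 mod 101 = 48
Option C: s[3]='b'->'i', delta=(9-2)*13^1 mod 101 = 91, hash=45+91 mod 101 = 35
Option D: s[2]='i'->'e', delta=(5-9)*13^2 mod 101 = 31, hash=45+31 mod 101 = 76
Option E: s[2]='i'->'b', delta=(2-9)*13^2 mod 101 = 29, hash=45+29 mod 101 = 74

Answer: A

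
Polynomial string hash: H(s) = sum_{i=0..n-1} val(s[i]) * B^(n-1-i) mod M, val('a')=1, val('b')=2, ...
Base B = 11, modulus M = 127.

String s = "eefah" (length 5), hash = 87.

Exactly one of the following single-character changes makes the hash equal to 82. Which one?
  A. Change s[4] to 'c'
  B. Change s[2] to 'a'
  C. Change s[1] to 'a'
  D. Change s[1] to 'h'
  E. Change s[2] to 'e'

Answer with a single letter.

Option A: s[4]='h'->'c', delta=(3-8)*11^0 mod 127 = 122, hash=87+122 mod 127 = 82 <-- target
Option B: s[2]='f'->'a', delta=(1-6)*11^2 mod 127 = 30, hash=87+30 mod 127 = 117
Option C: s[1]='e'->'a', delta=(1-5)*11^3 mod 127 = 10, hash=87+10 mod 127 = 97
Option D: s[1]='e'->'h', delta=(8-5)*11^3 mod 127 = 56, hash=87+56 mod 127 = 16
Option E: s[2]='f'->'e', delta=(5-6)*11^2 mod 127 = 6, hash=87+6 mod 127 = 93

Answer: A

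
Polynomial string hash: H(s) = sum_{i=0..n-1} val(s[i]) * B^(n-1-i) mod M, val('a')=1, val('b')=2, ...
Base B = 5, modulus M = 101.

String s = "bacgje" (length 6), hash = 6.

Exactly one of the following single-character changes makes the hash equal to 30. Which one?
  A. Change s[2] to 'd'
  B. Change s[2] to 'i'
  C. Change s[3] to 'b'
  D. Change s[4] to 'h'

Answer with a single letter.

Answer: A

Derivation:
Option A: s[2]='c'->'d', delta=(4-3)*5^3 mod 101 = 24, hash=6+24 mod 101 = 30 <-- target
Option B: s[2]='c'->'i', delta=(9-3)*5^3 mod 101 = 43, hash=6+43 mod 101 = 49
Option C: s[3]='g'->'b', delta=(2-7)*5^2 mod 101 = 77, hash=6+77 mod 101 = 83
Option D: s[4]='j'->'h', delta=(8-10)*5^1 mod 101 = 91, hash=6+91 mod 101 = 97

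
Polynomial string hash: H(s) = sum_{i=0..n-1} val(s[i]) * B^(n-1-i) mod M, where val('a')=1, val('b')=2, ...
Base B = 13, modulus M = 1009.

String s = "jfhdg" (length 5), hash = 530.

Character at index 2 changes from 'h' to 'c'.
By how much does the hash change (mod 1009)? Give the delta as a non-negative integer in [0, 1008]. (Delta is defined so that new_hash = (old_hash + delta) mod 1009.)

Delta formula: (val(new) - val(old)) * B^(n-1-k) mod M
  val('c') - val('h') = 3 - 8 = -5
  B^(n-1-k) = 13^2 mod 1009 = 169
  Delta = -5 * 169 mod 1009 = 164

Answer: 164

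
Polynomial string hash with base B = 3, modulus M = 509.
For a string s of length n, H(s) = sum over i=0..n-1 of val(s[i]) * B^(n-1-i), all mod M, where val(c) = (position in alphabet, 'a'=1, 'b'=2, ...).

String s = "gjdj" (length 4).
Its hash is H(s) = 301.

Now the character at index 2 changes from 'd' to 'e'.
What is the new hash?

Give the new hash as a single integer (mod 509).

Answer: 304

Derivation:
val('d') = 4, val('e') = 5
Position k = 2, exponent = n-1-k = 1
B^1 mod M = 3^1 mod 509 = 3
Delta = (5 - 4) * 3 mod 509 = 3
New hash = (301 + 3) mod 509 = 304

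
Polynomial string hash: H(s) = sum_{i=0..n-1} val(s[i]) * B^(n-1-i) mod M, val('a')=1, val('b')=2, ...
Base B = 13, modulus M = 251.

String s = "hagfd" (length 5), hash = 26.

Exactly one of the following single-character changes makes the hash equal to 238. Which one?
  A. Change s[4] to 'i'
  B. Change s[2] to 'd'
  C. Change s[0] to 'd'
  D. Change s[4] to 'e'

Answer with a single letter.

Option A: s[4]='d'->'i', delta=(9-4)*13^0 mod 251 = 5, hash=26+5 mod 251 = 31
Option B: s[2]='g'->'d', delta=(4-7)*13^2 mod 251 = 246, hash=26+246 mod 251 = 21
Option C: s[0]='h'->'d', delta=(4-8)*13^4 mod 251 = 212, hash=26+212 mod 251 = 238 <-- target
Option D: s[4]='d'->'e', delta=(5-4)*13^0 mod 251 = 1, hash=26+1 mod 251 = 27

Answer: C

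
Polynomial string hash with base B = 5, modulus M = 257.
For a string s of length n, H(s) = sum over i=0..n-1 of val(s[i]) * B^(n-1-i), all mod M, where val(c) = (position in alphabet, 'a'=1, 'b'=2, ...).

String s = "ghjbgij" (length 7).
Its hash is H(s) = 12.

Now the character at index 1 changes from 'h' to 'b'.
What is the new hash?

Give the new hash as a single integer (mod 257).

val('h') = 8, val('b') = 2
Position k = 1, exponent = n-1-k = 5
B^5 mod M = 5^5 mod 257 = 41
Delta = (2 - 8) * 41 mod 257 = 11
New hash = (12 + 11) mod 257 = 23

Answer: 23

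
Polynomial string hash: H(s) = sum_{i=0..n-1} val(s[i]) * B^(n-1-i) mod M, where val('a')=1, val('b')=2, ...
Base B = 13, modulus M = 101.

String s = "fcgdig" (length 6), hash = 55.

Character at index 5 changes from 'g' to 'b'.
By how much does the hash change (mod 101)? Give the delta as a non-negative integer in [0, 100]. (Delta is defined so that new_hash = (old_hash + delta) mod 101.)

Delta formula: (val(new) - val(old)) * B^(n-1-k) mod M
  val('b') - val('g') = 2 - 7 = -5
  B^(n-1-k) = 13^0 mod 101 = 1
  Delta = -5 * 1 mod 101 = 96

Answer: 96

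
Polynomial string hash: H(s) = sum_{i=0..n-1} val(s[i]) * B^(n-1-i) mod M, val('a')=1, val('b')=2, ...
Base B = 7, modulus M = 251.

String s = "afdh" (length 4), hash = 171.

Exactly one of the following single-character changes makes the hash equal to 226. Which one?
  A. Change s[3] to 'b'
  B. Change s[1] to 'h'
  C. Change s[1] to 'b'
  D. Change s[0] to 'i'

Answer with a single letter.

Option A: s[3]='h'->'b', delta=(2-8)*7^0 mod 251 = 245, hash=171+245 mod 251 = 165
Option B: s[1]='f'->'h', delta=(8-6)*7^2 mod 251 = 98, hash=171+98 mod 251 = 18
Option C: s[1]='f'->'b', delta=(2-6)*7^2 mod 251 = 55, hash=171+55 mod 251 = 226 <-- target
Option D: s[0]='a'->'i', delta=(9-1)*7^3 mod 251 = 234, hash=171+234 mod 251 = 154

Answer: C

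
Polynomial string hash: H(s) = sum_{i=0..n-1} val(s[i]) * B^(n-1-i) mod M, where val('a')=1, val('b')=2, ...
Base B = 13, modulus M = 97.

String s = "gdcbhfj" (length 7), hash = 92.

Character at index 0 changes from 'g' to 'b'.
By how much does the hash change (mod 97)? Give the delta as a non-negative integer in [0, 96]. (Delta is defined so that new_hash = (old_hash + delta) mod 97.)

Answer: 40

Derivation:
Delta formula: (val(new) - val(old)) * B^(n-1-k) mod M
  val('b') - val('g') = 2 - 7 = -5
  B^(n-1-k) = 13^6 mod 97 = 89
  Delta = -5 * 89 mod 97 = 40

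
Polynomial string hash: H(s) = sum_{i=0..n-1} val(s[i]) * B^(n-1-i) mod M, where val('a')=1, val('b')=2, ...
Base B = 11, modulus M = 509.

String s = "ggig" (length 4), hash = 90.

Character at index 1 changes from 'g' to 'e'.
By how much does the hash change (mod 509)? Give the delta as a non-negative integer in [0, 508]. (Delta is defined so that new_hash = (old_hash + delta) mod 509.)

Delta formula: (val(new) - val(old)) * B^(n-1-k) mod M
  val('e') - val('g') = 5 - 7 = -2
  B^(n-1-k) = 11^2 mod 509 = 121
  Delta = -2 * 121 mod 509 = 267

Answer: 267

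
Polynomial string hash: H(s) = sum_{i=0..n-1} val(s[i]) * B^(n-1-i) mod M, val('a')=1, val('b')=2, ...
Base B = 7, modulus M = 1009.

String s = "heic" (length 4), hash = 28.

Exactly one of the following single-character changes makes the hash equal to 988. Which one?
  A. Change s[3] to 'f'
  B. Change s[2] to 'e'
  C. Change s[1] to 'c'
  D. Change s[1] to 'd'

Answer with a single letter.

Answer: D

Derivation:
Option A: s[3]='c'->'f', delta=(6-3)*7^0 mod 1009 = 3, hash=28+3 mod 1009 = 31
Option B: s[2]='i'->'e', delta=(5-9)*7^1 mod 1009 = 981, hash=28+981 mod 1009 = 0
Option C: s[1]='e'->'c', delta=(3-5)*7^2 mod 1009 = 911, hash=28+911 mod 1009 = 939
Option D: s[1]='e'->'d', delta=(4-5)*7^2 mod 1009 = 960, hash=28+960 mod 1009 = 988 <-- target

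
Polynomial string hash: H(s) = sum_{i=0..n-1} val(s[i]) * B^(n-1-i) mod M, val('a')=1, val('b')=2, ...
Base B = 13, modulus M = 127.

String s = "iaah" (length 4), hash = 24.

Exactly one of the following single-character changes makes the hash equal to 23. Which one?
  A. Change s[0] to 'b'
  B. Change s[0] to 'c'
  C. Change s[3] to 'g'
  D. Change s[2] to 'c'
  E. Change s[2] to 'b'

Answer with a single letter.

Option A: s[0]='i'->'b', delta=(2-9)*13^3 mod 127 = 115, hash=24+115 mod 127 = 12
Option B: s[0]='i'->'c', delta=(3-9)*13^3 mod 127 = 26, hash=24+26 mod 127 = 50
Option C: s[3]='h'->'g', delta=(7-8)*13^0 mod 127 = 126, hash=24+126 mod 127 = 23 <-- target
Option D: s[2]='a'->'c', delta=(3-1)*13^1 mod 127 = 26, hash=24+26 mod 127 = 50
Option E: s[2]='a'->'b', delta=(2-1)*13^1 mod 127 = 13, hash=24+13 mod 127 = 37

Answer: C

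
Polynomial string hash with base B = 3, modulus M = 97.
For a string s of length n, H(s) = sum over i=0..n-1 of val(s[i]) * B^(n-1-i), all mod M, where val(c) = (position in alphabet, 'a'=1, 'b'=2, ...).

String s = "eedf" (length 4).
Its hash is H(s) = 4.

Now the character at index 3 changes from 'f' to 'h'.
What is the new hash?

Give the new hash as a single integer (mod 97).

val('f') = 6, val('h') = 8
Position k = 3, exponent = n-1-k = 0
B^0 mod M = 3^0 mod 97 = 1
Delta = (8 - 6) * 1 mod 97 = 2
New hash = (4 + 2) mod 97 = 6

Answer: 6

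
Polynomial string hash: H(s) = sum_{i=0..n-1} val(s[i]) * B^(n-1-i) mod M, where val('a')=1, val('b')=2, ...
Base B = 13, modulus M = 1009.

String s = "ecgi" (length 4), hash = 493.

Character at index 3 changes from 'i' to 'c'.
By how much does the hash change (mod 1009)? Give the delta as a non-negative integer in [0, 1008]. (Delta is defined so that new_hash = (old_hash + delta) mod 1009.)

Delta formula: (val(new) - val(old)) * B^(n-1-k) mod M
  val('c') - val('i') = 3 - 9 = -6
  B^(n-1-k) = 13^0 mod 1009 = 1
  Delta = -6 * 1 mod 1009 = 1003

Answer: 1003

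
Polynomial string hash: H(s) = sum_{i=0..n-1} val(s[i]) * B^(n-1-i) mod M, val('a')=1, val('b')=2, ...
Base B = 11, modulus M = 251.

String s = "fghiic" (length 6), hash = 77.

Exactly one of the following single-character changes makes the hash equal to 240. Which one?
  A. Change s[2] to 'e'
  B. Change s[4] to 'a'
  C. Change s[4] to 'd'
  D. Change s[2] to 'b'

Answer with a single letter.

Answer: B

Derivation:
Option A: s[2]='h'->'e', delta=(5-8)*11^3 mod 251 = 23, hash=77+23 mod 251 = 100
Option B: s[4]='i'->'a', delta=(1-9)*11^1 mod 251 = 163, hash=77+163 mod 251 = 240 <-- target
Option C: s[4]='i'->'d', delta=(4-9)*11^1 mod 251 = 196, hash=77+196 mod 251 = 22
Option D: s[2]='h'->'b', delta=(2-8)*11^3 mod 251 = 46, hash=77+46 mod 251 = 123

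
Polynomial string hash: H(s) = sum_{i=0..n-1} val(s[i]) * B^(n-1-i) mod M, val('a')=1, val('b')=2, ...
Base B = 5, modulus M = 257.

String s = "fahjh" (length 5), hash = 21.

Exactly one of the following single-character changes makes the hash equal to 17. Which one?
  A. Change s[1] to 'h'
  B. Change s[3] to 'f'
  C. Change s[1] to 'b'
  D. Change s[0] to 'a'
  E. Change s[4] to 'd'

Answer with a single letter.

Answer: E

Derivation:
Option A: s[1]='a'->'h', delta=(8-1)*5^3 mod 257 = 104, hash=21+104 mod 257 = 125
Option B: s[3]='j'->'f', delta=(6-10)*5^1 mod 257 = 237, hash=21+237 mod 257 = 1
Option C: s[1]='a'->'b', delta=(2-1)*5^3 mod 257 = 125, hash=21+125 mod 257 = 146
Option D: s[0]='f'->'a', delta=(1-6)*5^4 mod 257 = 216, hash=21+216 mod 257 = 237
Option E: s[4]='h'->'d', delta=(4-8)*5^0 mod 257 = 253, hash=21+253 mod 257 = 17 <-- target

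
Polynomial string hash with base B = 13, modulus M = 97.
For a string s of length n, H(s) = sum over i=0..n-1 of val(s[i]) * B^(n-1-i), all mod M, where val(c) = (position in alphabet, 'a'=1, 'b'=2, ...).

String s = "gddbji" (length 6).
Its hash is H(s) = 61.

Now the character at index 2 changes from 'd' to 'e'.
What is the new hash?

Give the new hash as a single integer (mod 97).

Answer: 27

Derivation:
val('d') = 4, val('e') = 5
Position k = 2, exponent = n-1-k = 3
B^3 mod M = 13^3 mod 97 = 63
Delta = (5 - 4) * 63 mod 97 = 63
New hash = (61 + 63) mod 97 = 27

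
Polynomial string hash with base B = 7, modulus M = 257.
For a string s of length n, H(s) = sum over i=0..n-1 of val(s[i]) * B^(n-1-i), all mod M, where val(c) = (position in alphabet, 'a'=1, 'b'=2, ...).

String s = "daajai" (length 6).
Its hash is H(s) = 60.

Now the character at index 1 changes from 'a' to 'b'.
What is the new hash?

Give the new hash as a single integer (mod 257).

val('a') = 1, val('b') = 2
Position k = 1, exponent = n-1-k = 4
B^4 mod M = 7^4 mod 257 = 88
Delta = (2 - 1) * 88 mod 257 = 88
New hash = (60 + 88) mod 257 = 148

Answer: 148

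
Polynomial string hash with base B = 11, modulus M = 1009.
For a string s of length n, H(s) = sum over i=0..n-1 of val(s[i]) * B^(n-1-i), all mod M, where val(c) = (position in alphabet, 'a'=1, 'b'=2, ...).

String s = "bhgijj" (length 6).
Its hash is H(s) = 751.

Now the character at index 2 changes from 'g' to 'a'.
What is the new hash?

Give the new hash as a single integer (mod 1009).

val('g') = 7, val('a') = 1
Position k = 2, exponent = n-1-k = 3
B^3 mod M = 11^3 mod 1009 = 322
Delta = (1 - 7) * 322 mod 1009 = 86
New hash = (751 + 86) mod 1009 = 837

Answer: 837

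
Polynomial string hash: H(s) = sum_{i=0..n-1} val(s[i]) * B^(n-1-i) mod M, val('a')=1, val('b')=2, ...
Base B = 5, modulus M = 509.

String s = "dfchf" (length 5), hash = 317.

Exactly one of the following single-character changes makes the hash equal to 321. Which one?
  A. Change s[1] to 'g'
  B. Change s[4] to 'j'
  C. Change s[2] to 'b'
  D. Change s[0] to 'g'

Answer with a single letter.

Answer: B

Derivation:
Option A: s[1]='f'->'g', delta=(7-6)*5^3 mod 509 = 125, hash=317+125 mod 509 = 442
Option B: s[4]='f'->'j', delta=(10-6)*5^0 mod 509 = 4, hash=317+4 mod 509 = 321 <-- target
Option C: s[2]='c'->'b', delta=(2-3)*5^2 mod 509 = 484, hash=317+484 mod 509 = 292
Option D: s[0]='d'->'g', delta=(7-4)*5^4 mod 509 = 348, hash=317+348 mod 509 = 156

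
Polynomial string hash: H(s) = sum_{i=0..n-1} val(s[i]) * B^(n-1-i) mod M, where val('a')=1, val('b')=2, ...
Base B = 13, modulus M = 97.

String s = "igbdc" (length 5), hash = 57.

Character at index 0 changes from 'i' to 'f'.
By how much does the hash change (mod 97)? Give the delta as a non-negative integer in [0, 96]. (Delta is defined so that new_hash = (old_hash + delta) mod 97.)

Answer: 65

Derivation:
Delta formula: (val(new) - val(old)) * B^(n-1-k) mod M
  val('f') - val('i') = 6 - 9 = -3
  B^(n-1-k) = 13^4 mod 97 = 43
  Delta = -3 * 43 mod 97 = 65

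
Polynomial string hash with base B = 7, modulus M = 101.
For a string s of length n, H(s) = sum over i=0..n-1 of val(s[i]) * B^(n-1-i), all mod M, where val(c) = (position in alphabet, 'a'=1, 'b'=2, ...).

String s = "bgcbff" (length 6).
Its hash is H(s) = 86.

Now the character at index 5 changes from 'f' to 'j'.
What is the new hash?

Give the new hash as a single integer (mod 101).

val('f') = 6, val('j') = 10
Position k = 5, exponent = n-1-k = 0
B^0 mod M = 7^0 mod 101 = 1
Delta = (10 - 6) * 1 mod 101 = 4
New hash = (86 + 4) mod 101 = 90

Answer: 90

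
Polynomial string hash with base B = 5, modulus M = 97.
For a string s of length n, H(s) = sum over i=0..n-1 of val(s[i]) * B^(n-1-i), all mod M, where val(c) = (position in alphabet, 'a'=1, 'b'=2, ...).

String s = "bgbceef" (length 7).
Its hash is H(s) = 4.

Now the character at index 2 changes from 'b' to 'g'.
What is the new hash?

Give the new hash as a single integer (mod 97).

Answer: 25

Derivation:
val('b') = 2, val('g') = 7
Position k = 2, exponent = n-1-k = 4
B^4 mod M = 5^4 mod 97 = 43
Delta = (7 - 2) * 43 mod 97 = 21
New hash = (4 + 21) mod 97 = 25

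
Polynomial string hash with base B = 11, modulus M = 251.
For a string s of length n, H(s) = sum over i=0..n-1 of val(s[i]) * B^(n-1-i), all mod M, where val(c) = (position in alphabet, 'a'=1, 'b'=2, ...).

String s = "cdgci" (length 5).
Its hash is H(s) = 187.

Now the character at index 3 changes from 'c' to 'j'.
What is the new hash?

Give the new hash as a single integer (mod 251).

val('c') = 3, val('j') = 10
Position k = 3, exponent = n-1-k = 1
B^1 mod M = 11^1 mod 251 = 11
Delta = (10 - 3) * 11 mod 251 = 77
New hash = (187 + 77) mod 251 = 13

Answer: 13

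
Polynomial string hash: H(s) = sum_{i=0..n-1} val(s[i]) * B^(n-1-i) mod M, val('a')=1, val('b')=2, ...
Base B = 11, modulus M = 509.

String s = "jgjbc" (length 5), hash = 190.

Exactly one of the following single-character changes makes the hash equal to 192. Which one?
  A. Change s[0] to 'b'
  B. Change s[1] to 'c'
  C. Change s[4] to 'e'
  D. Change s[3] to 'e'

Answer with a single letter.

Answer: C

Derivation:
Option A: s[0]='j'->'b', delta=(2-10)*11^4 mod 509 = 451, hash=190+451 mod 509 = 132
Option B: s[1]='g'->'c', delta=(3-7)*11^3 mod 509 = 275, hash=190+275 mod 509 = 465
Option C: s[4]='c'->'e', delta=(5-3)*11^0 mod 509 = 2, hash=190+2 mod 509 = 192 <-- target
Option D: s[3]='b'->'e', delta=(5-2)*11^1 mod 509 = 33, hash=190+33 mod 509 = 223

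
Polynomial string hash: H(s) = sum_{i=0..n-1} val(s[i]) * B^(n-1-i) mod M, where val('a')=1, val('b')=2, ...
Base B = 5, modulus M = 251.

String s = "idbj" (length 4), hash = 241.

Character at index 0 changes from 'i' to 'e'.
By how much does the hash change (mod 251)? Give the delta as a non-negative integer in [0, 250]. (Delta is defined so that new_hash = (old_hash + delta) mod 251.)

Answer: 2

Derivation:
Delta formula: (val(new) - val(old)) * B^(n-1-k) mod M
  val('e') - val('i') = 5 - 9 = -4
  B^(n-1-k) = 5^3 mod 251 = 125
  Delta = -4 * 125 mod 251 = 2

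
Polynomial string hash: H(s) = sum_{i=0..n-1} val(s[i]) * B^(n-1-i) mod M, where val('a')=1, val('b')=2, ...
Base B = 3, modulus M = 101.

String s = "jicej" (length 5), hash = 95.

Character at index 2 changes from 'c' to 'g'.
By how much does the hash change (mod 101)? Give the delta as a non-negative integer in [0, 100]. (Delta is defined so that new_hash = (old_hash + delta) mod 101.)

Answer: 36

Derivation:
Delta formula: (val(new) - val(old)) * B^(n-1-k) mod M
  val('g') - val('c') = 7 - 3 = 4
  B^(n-1-k) = 3^2 mod 101 = 9
  Delta = 4 * 9 mod 101 = 36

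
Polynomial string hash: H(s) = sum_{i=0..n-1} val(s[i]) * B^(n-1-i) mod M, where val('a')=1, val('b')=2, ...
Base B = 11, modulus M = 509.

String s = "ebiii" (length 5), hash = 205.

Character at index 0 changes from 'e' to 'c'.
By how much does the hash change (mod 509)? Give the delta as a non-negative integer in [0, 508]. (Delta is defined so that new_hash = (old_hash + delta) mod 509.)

Delta formula: (val(new) - val(old)) * B^(n-1-k) mod M
  val('c') - val('e') = 3 - 5 = -2
  B^(n-1-k) = 11^4 mod 509 = 389
  Delta = -2 * 389 mod 509 = 240

Answer: 240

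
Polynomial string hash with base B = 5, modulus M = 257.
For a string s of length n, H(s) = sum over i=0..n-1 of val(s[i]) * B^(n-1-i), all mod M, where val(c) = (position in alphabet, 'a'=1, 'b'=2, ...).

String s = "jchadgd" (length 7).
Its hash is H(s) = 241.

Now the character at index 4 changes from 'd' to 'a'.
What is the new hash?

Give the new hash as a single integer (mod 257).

Answer: 166

Derivation:
val('d') = 4, val('a') = 1
Position k = 4, exponent = n-1-k = 2
B^2 mod M = 5^2 mod 257 = 25
Delta = (1 - 4) * 25 mod 257 = 182
New hash = (241 + 182) mod 257 = 166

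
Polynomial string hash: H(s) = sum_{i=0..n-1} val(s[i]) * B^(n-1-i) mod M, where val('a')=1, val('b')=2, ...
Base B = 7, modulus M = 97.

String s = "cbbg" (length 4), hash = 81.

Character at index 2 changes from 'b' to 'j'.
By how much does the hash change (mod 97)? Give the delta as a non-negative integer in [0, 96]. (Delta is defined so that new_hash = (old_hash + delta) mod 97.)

Delta formula: (val(new) - val(old)) * B^(n-1-k) mod M
  val('j') - val('b') = 10 - 2 = 8
  B^(n-1-k) = 7^1 mod 97 = 7
  Delta = 8 * 7 mod 97 = 56

Answer: 56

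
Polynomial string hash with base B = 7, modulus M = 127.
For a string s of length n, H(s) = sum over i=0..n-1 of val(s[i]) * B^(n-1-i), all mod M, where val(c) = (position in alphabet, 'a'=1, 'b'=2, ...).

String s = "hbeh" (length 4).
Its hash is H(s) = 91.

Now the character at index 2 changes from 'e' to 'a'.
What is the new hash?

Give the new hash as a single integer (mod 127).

Answer: 63

Derivation:
val('e') = 5, val('a') = 1
Position k = 2, exponent = n-1-k = 1
B^1 mod M = 7^1 mod 127 = 7
Delta = (1 - 5) * 7 mod 127 = 99
New hash = (91 + 99) mod 127 = 63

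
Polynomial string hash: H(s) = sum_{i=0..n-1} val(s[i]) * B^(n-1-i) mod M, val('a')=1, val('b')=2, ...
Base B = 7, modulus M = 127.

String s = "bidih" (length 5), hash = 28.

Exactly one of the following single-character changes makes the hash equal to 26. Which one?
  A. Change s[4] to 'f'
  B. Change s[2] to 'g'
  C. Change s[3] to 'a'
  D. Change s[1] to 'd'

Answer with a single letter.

Option A: s[4]='h'->'f', delta=(6-8)*7^0 mod 127 = 125, hash=28+125 mod 127 = 26 <-- target
Option B: s[2]='d'->'g', delta=(7-4)*7^2 mod 127 = 20, hash=28+20 mod 127 = 48
Option C: s[3]='i'->'a', delta=(1-9)*7^1 mod 127 = 71, hash=28+71 mod 127 = 99
Option D: s[1]='i'->'d', delta=(4-9)*7^3 mod 127 = 63, hash=28+63 mod 127 = 91

Answer: A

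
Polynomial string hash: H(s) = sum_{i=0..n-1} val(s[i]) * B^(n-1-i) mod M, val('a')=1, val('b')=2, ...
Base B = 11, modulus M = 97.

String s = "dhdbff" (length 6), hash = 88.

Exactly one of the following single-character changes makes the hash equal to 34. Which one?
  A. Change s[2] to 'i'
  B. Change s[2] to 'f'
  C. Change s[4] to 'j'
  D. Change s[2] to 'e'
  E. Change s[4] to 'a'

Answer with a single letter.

Answer: B

Derivation:
Option A: s[2]='d'->'i', delta=(9-4)*11^3 mod 97 = 59, hash=88+59 mod 97 = 50
Option B: s[2]='d'->'f', delta=(6-4)*11^3 mod 97 = 43, hash=88+43 mod 97 = 34 <-- target
Option C: s[4]='f'->'j', delta=(10-6)*11^1 mod 97 = 44, hash=88+44 mod 97 = 35
Option D: s[2]='d'->'e', delta=(5-4)*11^3 mod 97 = 70, hash=88+70 mod 97 = 61
Option E: s[4]='f'->'a', delta=(1-6)*11^1 mod 97 = 42, hash=88+42 mod 97 = 33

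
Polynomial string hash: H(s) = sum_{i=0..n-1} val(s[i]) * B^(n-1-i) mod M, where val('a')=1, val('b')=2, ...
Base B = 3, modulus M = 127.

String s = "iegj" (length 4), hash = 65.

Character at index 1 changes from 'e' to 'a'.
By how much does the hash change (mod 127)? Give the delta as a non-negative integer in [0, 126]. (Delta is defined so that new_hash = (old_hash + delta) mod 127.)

Delta formula: (val(new) - val(old)) * B^(n-1-k) mod M
  val('a') - val('e') = 1 - 5 = -4
  B^(n-1-k) = 3^2 mod 127 = 9
  Delta = -4 * 9 mod 127 = 91

Answer: 91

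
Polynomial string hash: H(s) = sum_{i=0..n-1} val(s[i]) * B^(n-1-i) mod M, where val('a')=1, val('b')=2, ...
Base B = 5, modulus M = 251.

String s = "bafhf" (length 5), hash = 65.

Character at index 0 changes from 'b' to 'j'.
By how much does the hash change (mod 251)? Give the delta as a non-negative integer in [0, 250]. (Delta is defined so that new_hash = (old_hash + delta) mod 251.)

Answer: 231

Derivation:
Delta formula: (val(new) - val(old)) * B^(n-1-k) mod M
  val('j') - val('b') = 10 - 2 = 8
  B^(n-1-k) = 5^4 mod 251 = 123
  Delta = 8 * 123 mod 251 = 231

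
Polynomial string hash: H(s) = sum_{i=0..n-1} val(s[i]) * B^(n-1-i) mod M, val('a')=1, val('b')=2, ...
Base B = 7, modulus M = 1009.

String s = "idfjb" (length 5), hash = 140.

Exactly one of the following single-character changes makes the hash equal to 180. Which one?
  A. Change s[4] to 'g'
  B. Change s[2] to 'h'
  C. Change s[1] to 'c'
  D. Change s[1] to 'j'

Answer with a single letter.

Answer: D

Derivation:
Option A: s[4]='b'->'g', delta=(7-2)*7^0 mod 1009 = 5, hash=140+5 mod 1009 = 145
Option B: s[2]='f'->'h', delta=(8-6)*7^2 mod 1009 = 98, hash=140+98 mod 1009 = 238
Option C: s[1]='d'->'c', delta=(3-4)*7^3 mod 1009 = 666, hash=140+666 mod 1009 = 806
Option D: s[1]='d'->'j', delta=(10-4)*7^3 mod 1009 = 40, hash=140+40 mod 1009 = 180 <-- target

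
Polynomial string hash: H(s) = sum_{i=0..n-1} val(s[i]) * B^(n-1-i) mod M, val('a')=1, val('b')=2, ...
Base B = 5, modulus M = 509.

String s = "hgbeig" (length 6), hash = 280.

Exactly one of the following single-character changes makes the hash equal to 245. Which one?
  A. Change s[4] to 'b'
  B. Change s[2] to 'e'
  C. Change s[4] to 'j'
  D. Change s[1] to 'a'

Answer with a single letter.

Option A: s[4]='i'->'b', delta=(2-9)*5^1 mod 509 = 474, hash=280+474 mod 509 = 245 <-- target
Option B: s[2]='b'->'e', delta=(5-2)*5^3 mod 509 = 375, hash=280+375 mod 509 = 146
Option C: s[4]='i'->'j', delta=(10-9)*5^1 mod 509 = 5, hash=280+5 mod 509 = 285
Option D: s[1]='g'->'a', delta=(1-7)*5^4 mod 509 = 322, hash=280+322 mod 509 = 93

Answer: A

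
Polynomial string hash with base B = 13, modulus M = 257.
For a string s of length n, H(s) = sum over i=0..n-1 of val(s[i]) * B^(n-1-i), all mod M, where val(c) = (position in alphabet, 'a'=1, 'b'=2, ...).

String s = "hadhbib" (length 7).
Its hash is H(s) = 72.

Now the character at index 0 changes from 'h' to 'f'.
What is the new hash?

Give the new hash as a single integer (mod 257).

Answer: 145

Derivation:
val('h') = 8, val('f') = 6
Position k = 0, exponent = n-1-k = 6
B^6 mod M = 13^6 mod 257 = 92
Delta = (6 - 8) * 92 mod 257 = 73
New hash = (72 + 73) mod 257 = 145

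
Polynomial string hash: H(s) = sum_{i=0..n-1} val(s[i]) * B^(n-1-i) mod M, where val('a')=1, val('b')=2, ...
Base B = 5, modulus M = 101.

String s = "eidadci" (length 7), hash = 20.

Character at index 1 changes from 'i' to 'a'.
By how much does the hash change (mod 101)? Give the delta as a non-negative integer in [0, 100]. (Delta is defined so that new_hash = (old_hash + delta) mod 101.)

Answer: 48

Derivation:
Delta formula: (val(new) - val(old)) * B^(n-1-k) mod M
  val('a') - val('i') = 1 - 9 = -8
  B^(n-1-k) = 5^5 mod 101 = 95
  Delta = -8 * 95 mod 101 = 48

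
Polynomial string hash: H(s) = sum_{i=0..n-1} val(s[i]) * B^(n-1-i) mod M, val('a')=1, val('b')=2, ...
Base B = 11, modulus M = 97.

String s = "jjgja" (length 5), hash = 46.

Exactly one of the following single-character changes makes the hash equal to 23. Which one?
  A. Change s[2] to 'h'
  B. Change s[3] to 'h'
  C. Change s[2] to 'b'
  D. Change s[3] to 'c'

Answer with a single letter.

Option A: s[2]='g'->'h', delta=(8-7)*11^2 mod 97 = 24, hash=46+24 mod 97 = 70
Option B: s[3]='j'->'h', delta=(8-10)*11^1 mod 97 = 75, hash=46+75 mod 97 = 24
Option C: s[2]='g'->'b', delta=(2-7)*11^2 mod 97 = 74, hash=46+74 mod 97 = 23 <-- target
Option D: s[3]='j'->'c', delta=(3-10)*11^1 mod 97 = 20, hash=46+20 mod 97 = 66

Answer: C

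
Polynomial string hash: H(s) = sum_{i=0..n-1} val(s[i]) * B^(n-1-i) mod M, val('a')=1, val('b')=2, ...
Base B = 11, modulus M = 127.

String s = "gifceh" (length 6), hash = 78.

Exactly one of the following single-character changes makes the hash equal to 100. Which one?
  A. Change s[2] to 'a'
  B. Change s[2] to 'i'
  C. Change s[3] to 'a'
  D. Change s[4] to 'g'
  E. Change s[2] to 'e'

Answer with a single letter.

Option A: s[2]='f'->'a', delta=(1-6)*11^3 mod 127 = 76, hash=78+76 mod 127 = 27
Option B: s[2]='f'->'i', delta=(9-6)*11^3 mod 127 = 56, hash=78+56 mod 127 = 7
Option C: s[3]='c'->'a', delta=(1-3)*11^2 mod 127 = 12, hash=78+12 mod 127 = 90
Option D: s[4]='e'->'g', delta=(7-5)*11^1 mod 127 = 22, hash=78+22 mod 127 = 100 <-- target
Option E: s[2]='f'->'e', delta=(5-6)*11^3 mod 127 = 66, hash=78+66 mod 127 = 17

Answer: D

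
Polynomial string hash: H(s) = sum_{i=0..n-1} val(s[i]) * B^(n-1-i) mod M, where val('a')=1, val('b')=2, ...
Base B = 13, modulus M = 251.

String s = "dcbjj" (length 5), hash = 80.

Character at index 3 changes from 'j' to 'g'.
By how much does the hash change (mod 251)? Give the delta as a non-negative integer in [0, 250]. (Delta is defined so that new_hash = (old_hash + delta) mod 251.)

Answer: 212

Derivation:
Delta formula: (val(new) - val(old)) * B^(n-1-k) mod M
  val('g') - val('j') = 7 - 10 = -3
  B^(n-1-k) = 13^1 mod 251 = 13
  Delta = -3 * 13 mod 251 = 212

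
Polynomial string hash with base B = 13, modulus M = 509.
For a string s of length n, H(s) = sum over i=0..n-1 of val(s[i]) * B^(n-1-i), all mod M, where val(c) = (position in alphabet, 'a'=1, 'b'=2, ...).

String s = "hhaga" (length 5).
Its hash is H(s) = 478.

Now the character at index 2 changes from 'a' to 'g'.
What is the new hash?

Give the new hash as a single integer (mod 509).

Answer: 474

Derivation:
val('a') = 1, val('g') = 7
Position k = 2, exponent = n-1-k = 2
B^2 mod M = 13^2 mod 509 = 169
Delta = (7 - 1) * 169 mod 509 = 505
New hash = (478 + 505) mod 509 = 474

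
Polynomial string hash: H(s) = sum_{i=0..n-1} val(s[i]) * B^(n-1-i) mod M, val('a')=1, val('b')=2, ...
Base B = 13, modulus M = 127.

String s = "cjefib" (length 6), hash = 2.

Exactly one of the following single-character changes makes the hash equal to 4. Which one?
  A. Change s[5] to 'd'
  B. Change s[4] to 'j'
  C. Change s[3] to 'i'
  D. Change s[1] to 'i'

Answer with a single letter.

Option A: s[5]='b'->'d', delta=(4-2)*13^0 mod 127 = 2, hash=2+2 mod 127 = 4 <-- target
Option B: s[4]='i'->'j', delta=(10-9)*13^1 mod 127 = 13, hash=2+13 mod 127 = 15
Option C: s[3]='f'->'i', delta=(9-6)*13^2 mod 127 = 126, hash=2+126 mod 127 = 1
Option D: s[1]='j'->'i', delta=(9-10)*13^4 mod 127 = 14, hash=2+14 mod 127 = 16

Answer: A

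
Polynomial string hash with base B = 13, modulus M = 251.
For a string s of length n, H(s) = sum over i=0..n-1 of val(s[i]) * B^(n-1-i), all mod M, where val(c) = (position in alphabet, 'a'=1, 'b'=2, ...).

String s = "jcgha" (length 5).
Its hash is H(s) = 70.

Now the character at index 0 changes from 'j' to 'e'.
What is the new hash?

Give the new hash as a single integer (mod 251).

Answer: 84

Derivation:
val('j') = 10, val('e') = 5
Position k = 0, exponent = n-1-k = 4
B^4 mod M = 13^4 mod 251 = 198
Delta = (5 - 10) * 198 mod 251 = 14
New hash = (70 + 14) mod 251 = 84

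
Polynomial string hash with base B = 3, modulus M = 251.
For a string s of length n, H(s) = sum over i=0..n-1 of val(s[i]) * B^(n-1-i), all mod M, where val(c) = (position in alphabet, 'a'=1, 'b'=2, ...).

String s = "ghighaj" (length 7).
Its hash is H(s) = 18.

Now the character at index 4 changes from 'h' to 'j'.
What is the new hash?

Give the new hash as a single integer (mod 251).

val('h') = 8, val('j') = 10
Position k = 4, exponent = n-1-k = 2
B^2 mod M = 3^2 mod 251 = 9
Delta = (10 - 8) * 9 mod 251 = 18
New hash = (18 + 18) mod 251 = 36

Answer: 36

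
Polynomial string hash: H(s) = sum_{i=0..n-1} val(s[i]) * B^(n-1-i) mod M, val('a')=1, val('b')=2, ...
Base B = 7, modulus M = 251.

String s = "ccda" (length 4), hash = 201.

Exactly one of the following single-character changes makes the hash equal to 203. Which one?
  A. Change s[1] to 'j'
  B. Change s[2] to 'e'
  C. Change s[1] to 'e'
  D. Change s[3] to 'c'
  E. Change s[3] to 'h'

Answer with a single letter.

Answer: D

Derivation:
Option A: s[1]='c'->'j', delta=(10-3)*7^2 mod 251 = 92, hash=201+92 mod 251 = 42
Option B: s[2]='d'->'e', delta=(5-4)*7^1 mod 251 = 7, hash=201+7 mod 251 = 208
Option C: s[1]='c'->'e', delta=(5-3)*7^2 mod 251 = 98, hash=201+98 mod 251 = 48
Option D: s[3]='a'->'c', delta=(3-1)*7^0 mod 251 = 2, hash=201+2 mod 251 = 203 <-- target
Option E: s[3]='a'->'h', delta=(8-1)*7^0 mod 251 = 7, hash=201+7 mod 251 = 208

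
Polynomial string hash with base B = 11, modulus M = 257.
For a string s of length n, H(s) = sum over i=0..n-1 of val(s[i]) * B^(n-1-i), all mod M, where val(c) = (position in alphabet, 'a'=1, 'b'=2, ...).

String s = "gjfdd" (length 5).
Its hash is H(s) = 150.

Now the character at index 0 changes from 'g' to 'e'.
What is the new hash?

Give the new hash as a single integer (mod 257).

Answer: 166

Derivation:
val('g') = 7, val('e') = 5
Position k = 0, exponent = n-1-k = 4
B^4 mod M = 11^4 mod 257 = 249
Delta = (5 - 7) * 249 mod 257 = 16
New hash = (150 + 16) mod 257 = 166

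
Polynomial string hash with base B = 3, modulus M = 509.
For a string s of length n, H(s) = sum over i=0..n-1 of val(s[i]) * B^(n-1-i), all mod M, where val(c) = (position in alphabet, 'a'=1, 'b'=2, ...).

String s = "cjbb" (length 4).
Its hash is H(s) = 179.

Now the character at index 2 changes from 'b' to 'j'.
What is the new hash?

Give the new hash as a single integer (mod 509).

val('b') = 2, val('j') = 10
Position k = 2, exponent = n-1-k = 1
B^1 mod M = 3^1 mod 509 = 3
Delta = (10 - 2) * 3 mod 509 = 24
New hash = (179 + 24) mod 509 = 203

Answer: 203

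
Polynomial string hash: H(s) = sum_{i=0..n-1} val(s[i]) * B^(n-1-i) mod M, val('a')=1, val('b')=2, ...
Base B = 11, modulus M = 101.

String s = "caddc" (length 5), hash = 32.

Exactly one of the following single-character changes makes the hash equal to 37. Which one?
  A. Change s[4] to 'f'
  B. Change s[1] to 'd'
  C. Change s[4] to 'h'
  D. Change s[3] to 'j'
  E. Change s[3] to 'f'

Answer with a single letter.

Option A: s[4]='c'->'f', delta=(6-3)*11^0 mod 101 = 3, hash=32+3 mod 101 = 35
Option B: s[1]='a'->'d', delta=(4-1)*11^3 mod 101 = 54, hash=32+54 mod 101 = 86
Option C: s[4]='c'->'h', delta=(8-3)*11^0 mod 101 = 5, hash=32+5 mod 101 = 37 <-- target
Option D: s[3]='d'->'j', delta=(10-4)*11^1 mod 101 = 66, hash=32+66 mod 101 = 98
Option E: s[3]='d'->'f', delta=(6-4)*11^1 mod 101 = 22, hash=32+22 mod 101 = 54

Answer: C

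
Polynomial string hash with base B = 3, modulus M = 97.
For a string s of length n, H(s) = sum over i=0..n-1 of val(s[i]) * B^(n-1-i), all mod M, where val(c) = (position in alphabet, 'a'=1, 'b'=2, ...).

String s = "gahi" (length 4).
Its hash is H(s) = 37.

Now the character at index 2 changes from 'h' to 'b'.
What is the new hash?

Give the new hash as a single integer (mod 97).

Answer: 19

Derivation:
val('h') = 8, val('b') = 2
Position k = 2, exponent = n-1-k = 1
B^1 mod M = 3^1 mod 97 = 3
Delta = (2 - 8) * 3 mod 97 = 79
New hash = (37 + 79) mod 97 = 19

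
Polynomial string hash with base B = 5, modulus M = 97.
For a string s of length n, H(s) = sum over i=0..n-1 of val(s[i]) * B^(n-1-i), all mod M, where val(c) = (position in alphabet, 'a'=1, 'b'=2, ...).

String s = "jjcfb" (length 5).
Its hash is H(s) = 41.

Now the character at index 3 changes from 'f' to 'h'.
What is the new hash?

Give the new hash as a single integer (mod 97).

Answer: 51

Derivation:
val('f') = 6, val('h') = 8
Position k = 3, exponent = n-1-k = 1
B^1 mod M = 5^1 mod 97 = 5
Delta = (8 - 6) * 5 mod 97 = 10
New hash = (41 + 10) mod 97 = 51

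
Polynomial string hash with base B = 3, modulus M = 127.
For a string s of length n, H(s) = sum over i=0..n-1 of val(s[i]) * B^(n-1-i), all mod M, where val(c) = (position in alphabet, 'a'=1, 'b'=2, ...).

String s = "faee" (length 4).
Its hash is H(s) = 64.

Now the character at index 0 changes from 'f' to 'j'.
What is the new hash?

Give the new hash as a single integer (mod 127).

val('f') = 6, val('j') = 10
Position k = 0, exponent = n-1-k = 3
B^3 mod M = 3^3 mod 127 = 27
Delta = (10 - 6) * 27 mod 127 = 108
New hash = (64 + 108) mod 127 = 45

Answer: 45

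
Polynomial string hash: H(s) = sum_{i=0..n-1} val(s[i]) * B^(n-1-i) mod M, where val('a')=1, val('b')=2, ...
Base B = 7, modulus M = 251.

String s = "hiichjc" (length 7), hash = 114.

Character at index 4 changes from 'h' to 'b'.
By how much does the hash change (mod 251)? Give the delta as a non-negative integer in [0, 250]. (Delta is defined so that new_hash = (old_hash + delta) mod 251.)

Delta formula: (val(new) - val(old)) * B^(n-1-k) mod M
  val('b') - val('h') = 2 - 8 = -6
  B^(n-1-k) = 7^2 mod 251 = 49
  Delta = -6 * 49 mod 251 = 208

Answer: 208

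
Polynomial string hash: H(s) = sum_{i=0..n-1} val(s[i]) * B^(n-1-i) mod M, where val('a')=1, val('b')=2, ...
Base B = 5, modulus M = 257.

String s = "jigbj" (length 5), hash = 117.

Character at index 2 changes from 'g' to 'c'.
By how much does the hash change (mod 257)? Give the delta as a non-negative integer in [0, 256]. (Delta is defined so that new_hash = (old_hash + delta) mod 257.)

Delta formula: (val(new) - val(old)) * B^(n-1-k) mod M
  val('c') - val('g') = 3 - 7 = -4
  B^(n-1-k) = 5^2 mod 257 = 25
  Delta = -4 * 25 mod 257 = 157

Answer: 157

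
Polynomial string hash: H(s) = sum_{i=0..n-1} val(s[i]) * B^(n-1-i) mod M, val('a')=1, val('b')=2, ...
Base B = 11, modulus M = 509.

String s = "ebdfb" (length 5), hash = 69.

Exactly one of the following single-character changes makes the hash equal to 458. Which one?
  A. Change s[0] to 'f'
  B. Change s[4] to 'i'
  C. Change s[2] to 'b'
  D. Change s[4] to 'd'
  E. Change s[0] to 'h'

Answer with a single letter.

Option A: s[0]='e'->'f', delta=(6-5)*11^4 mod 509 = 389, hash=69+389 mod 509 = 458 <-- target
Option B: s[4]='b'->'i', delta=(9-2)*11^0 mod 509 = 7, hash=69+7 mod 509 = 76
Option C: s[2]='d'->'b', delta=(2-4)*11^2 mod 509 = 267, hash=69+267 mod 509 = 336
Option D: s[4]='b'->'d', delta=(4-2)*11^0 mod 509 = 2, hash=69+2 mod 509 = 71
Option E: s[0]='e'->'h', delta=(8-5)*11^4 mod 509 = 149, hash=69+149 mod 509 = 218

Answer: A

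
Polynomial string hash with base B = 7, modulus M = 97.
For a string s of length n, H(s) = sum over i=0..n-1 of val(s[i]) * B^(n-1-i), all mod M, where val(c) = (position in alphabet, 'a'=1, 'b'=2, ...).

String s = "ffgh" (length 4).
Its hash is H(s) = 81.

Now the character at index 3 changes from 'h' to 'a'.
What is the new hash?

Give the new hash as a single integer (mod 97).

val('h') = 8, val('a') = 1
Position k = 3, exponent = n-1-k = 0
B^0 mod M = 7^0 mod 97 = 1
Delta = (1 - 8) * 1 mod 97 = 90
New hash = (81 + 90) mod 97 = 74

Answer: 74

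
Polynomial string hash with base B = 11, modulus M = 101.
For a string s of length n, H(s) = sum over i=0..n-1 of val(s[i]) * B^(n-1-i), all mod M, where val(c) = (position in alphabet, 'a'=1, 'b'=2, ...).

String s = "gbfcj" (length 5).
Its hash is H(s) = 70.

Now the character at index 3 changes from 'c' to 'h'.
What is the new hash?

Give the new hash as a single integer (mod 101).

val('c') = 3, val('h') = 8
Position k = 3, exponent = n-1-k = 1
B^1 mod M = 11^1 mod 101 = 11
Delta = (8 - 3) * 11 mod 101 = 55
New hash = (70 + 55) mod 101 = 24

Answer: 24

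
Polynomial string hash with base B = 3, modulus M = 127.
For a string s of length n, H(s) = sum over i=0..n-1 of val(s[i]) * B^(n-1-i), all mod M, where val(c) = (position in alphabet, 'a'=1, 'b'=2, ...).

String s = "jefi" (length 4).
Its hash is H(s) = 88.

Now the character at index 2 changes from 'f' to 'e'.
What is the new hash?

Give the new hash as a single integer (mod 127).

val('f') = 6, val('e') = 5
Position k = 2, exponent = n-1-k = 1
B^1 mod M = 3^1 mod 127 = 3
Delta = (5 - 6) * 3 mod 127 = 124
New hash = (88 + 124) mod 127 = 85

Answer: 85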